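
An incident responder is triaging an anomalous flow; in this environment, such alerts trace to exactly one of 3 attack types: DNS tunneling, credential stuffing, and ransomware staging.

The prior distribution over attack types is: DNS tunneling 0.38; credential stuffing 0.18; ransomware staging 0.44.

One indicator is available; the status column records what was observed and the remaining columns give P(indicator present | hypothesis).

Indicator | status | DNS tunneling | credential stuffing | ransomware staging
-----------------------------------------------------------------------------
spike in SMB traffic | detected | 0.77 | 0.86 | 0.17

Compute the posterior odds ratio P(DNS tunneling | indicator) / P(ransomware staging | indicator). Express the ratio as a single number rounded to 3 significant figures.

The normalizing constant cancels in an odds ratio, so compute prior × likelihood for the two hypotheses only:
  DNS tunneling: 0.38 × 0.77 = 0.2926
  ransomware staging: 0.44 × 0.17 = 0.0748
Posterior odds = 0.2926 / 0.0748 ≈ 3.91.

3.91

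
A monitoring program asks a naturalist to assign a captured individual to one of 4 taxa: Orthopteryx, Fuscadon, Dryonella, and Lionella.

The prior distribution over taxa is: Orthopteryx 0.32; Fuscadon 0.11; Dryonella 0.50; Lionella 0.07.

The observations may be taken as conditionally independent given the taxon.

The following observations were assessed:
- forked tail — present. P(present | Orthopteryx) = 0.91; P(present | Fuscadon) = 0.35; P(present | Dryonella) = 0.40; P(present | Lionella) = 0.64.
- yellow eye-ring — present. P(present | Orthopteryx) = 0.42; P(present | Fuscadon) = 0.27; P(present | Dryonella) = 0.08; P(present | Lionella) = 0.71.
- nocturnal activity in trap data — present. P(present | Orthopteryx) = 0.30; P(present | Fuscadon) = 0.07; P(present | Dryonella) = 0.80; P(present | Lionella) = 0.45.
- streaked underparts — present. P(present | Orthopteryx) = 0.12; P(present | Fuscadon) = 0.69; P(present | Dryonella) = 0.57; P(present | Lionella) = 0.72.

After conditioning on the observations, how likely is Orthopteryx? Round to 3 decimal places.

For each hypothesis, the unnormalized posterior weight is prior × product of the observation likelihoods:
  Orthopteryx: 0.32 × 0.91 × 0.42 × 0.30 × 0.12 = 0.0044029
  Fuscadon: 0.11 × 0.35 × 0.27 × 0.07 × 0.69 = 0.00050208
  Dryonella: 0.50 × 0.40 × 0.08 × 0.80 × 0.57 = 0.007296
  Lionella: 0.07 × 0.64 × 0.71 × 0.45 × 0.72 = 0.010306
Normalizing constant Z = 0.0044029 + 0.00050208 + 0.007296 + 0.010306 = 0.022507.
P(Orthopteryx | evidence) = 0.0044029 / 0.022507 ≈ 0.196.

0.196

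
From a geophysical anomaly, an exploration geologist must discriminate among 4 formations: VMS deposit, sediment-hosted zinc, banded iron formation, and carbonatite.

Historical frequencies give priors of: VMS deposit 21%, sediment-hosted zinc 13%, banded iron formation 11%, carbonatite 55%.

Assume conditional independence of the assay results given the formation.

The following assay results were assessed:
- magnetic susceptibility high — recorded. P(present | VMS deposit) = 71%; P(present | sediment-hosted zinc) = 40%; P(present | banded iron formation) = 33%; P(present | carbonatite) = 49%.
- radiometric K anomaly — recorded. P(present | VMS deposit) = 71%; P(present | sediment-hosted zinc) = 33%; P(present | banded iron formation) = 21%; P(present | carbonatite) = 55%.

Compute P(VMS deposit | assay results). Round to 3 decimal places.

Multiply each prior by the joint likelihood of the assay result pattern:
  VMS deposit: 0.21 × 0.71 × 0.71 = 0.10586
  sediment-hosted zinc: 0.13 × 0.40 × 0.33 = 0.01716
  banded iron formation: 0.11 × 0.33 × 0.21 = 0.007623
  carbonatite: 0.55 × 0.49 × 0.55 = 0.14823
The unnormalized weights sum to 0.27887.
P(VMS deposit | evidence) = 0.10586 / 0.27887 ≈ 0.380.

0.380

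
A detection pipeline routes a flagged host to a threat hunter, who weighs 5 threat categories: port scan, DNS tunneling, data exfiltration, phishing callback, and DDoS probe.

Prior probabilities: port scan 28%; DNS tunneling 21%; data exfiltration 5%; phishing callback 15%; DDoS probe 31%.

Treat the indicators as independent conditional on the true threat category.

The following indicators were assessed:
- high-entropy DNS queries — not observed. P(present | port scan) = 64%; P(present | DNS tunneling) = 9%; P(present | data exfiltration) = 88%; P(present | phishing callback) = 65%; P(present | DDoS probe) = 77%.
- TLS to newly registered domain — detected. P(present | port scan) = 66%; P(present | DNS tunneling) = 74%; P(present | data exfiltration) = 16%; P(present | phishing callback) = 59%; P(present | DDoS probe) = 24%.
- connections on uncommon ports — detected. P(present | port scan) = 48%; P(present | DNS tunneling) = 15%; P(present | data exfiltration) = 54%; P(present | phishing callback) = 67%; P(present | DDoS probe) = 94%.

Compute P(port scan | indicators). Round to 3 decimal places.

By Bayes' rule with conditional independence, the unnormalized weight for each hypothesis is prior × ∏ likelihoods (using 1 − P(present | H) for each absent indicator):
  port scan: 0.28 × (1 − 0.64) × 0.66 × 0.48 = 0.031933
  DNS tunneling: 0.21 × (1 − 0.09) × 0.74 × 0.15 = 0.021212
  data exfiltration: 0.05 × (1 − 0.88) × 0.16 × 0.54 = 0.0005184
  phishing callback: 0.15 × (1 − 0.65) × 0.59 × 0.67 = 0.020753
  DDoS probe: 0.31 × (1 − 0.77) × 0.24 × 0.94 = 0.016085
Normalizing constant Z = 0.031933 + 0.021212 + 0.0005184 + 0.020753 + 0.016085 = 0.090502.
P(port scan | evidence) = 0.031933 / 0.090502 ≈ 0.353.

0.353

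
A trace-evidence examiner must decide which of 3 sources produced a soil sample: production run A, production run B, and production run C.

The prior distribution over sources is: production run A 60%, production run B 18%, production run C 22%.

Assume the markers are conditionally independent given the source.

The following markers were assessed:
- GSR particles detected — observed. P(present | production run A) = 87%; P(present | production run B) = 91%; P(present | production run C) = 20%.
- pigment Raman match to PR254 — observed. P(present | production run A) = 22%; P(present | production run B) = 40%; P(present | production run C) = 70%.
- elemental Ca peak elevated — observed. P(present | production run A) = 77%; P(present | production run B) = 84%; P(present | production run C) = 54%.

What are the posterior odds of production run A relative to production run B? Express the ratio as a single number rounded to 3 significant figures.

Posterior odds equal prior odds times the likelihood ratio; only the two competing hypotheses matter.
  production run A: 0.60 × 0.87 × 0.22 × 0.77 = 0.088427
  production run B: 0.18 × 0.91 × 0.40 × 0.84 = 0.055037
Posterior odds = 0.088427 / 0.055037 ≈ 1.61.

1.61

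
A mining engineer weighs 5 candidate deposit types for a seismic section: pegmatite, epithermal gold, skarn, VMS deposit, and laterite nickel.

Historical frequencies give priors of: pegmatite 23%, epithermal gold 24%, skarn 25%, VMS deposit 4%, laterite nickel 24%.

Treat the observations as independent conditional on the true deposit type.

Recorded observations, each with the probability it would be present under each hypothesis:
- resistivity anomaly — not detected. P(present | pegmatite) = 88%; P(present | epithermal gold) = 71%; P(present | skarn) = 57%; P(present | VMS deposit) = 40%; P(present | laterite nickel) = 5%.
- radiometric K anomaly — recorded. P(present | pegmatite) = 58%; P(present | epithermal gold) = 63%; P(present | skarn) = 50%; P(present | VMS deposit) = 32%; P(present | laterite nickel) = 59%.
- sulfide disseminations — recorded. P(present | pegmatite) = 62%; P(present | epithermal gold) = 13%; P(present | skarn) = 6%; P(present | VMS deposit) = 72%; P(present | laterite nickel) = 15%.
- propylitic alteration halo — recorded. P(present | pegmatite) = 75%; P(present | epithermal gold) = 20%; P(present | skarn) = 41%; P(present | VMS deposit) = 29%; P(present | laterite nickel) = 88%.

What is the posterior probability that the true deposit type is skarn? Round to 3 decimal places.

Multiply each prior by the joint likelihood of the evidence pattern (using 1 − P(present | H) for each absent observation):
  pegmatite: 0.23 × (1 − 0.88) × 0.58 × 0.62 × 0.75 = 0.0074437
  epithermal gold: 0.24 × (1 − 0.71) × 0.63 × 0.13 × 0.20 = 0.00114
  skarn: 0.25 × (1 − 0.57) × 0.50 × 0.06 × 0.41 = 0.0013223
  VMS deposit: 0.04 × (1 − 0.40) × 0.32 × 0.72 × 0.29 = 0.0016036
  laterite nickel: 0.24 × (1 − 0.05) × 0.59 × 0.15 × 0.88 = 0.017757
Marginal likelihood of the evidence = 0.029266.
P(skarn | evidence) = 0.0013223 / 0.029266 ≈ 0.045.

0.045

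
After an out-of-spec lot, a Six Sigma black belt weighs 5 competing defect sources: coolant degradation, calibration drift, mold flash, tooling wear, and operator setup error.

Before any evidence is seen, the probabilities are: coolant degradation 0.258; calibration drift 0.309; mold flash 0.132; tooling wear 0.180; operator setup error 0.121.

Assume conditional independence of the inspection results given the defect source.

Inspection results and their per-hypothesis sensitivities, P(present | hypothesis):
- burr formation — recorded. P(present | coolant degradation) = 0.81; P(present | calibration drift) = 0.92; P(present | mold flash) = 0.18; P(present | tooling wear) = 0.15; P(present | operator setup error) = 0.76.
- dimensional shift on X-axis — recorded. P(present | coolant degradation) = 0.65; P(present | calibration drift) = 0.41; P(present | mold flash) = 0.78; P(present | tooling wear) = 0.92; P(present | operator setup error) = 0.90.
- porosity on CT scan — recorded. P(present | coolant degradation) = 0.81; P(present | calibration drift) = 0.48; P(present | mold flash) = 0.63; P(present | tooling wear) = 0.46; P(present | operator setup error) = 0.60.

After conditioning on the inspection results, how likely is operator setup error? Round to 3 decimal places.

0.208

By Bayes' rule with conditional independence, the unnormalized weight for each hypothesis is prior × ∏ likelihoods:
  coolant degradation: 0.258 × 0.81 × 0.65 × 0.81 = 0.11003
  calibration drift: 0.309 × 0.92 × 0.41 × 0.48 = 0.055946
  mold flash: 0.132 × 0.18 × 0.78 × 0.63 = 0.011676
  tooling wear: 0.180 × 0.15 × 0.92 × 0.46 = 0.011426
  operator setup error: 0.121 × 0.76 × 0.90 × 0.60 = 0.049658
Marginal likelihood of the evidence = 0.23873.
P(operator setup error | evidence) = 0.049658 / 0.23873 ≈ 0.208.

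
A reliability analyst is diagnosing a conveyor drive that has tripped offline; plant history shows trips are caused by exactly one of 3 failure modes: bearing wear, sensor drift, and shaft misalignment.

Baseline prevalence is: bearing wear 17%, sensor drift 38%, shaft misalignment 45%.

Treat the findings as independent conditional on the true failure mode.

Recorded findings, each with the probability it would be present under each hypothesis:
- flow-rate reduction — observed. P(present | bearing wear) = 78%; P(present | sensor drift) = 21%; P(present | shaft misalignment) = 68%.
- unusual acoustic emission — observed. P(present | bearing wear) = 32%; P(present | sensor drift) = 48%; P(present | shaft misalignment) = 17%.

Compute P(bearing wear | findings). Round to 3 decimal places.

0.320

By Bayes' rule with conditional independence, the unnormalized weight for each hypothesis is prior × ∏ likelihoods:
  bearing wear: 0.17 × 0.78 × 0.32 = 0.042432
  sensor drift: 0.38 × 0.21 × 0.48 = 0.038304
  shaft misalignment: 0.45 × 0.68 × 0.17 = 0.05202
Normalizing constant Z = 0.042432 + 0.038304 + 0.05202 = 0.13276.
P(bearing wear | evidence) = 0.042432 / 0.13276 ≈ 0.320.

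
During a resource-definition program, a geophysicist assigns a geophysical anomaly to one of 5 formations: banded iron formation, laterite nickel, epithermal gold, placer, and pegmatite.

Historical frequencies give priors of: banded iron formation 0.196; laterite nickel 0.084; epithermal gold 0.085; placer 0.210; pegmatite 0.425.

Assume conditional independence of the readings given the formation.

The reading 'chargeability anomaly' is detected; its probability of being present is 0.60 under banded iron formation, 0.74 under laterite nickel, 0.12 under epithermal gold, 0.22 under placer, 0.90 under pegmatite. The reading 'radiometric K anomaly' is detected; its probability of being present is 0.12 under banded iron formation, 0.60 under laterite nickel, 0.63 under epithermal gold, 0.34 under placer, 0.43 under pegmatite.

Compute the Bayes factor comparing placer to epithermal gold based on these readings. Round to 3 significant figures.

The Bayes factor is the ratio of the joint likelihoods of the reading pattern under the two hypotheses.
  placer: 0.22 × 0.34 = 0.0748
  epithermal gold: 0.12 × 0.63 = 0.0756
Bayes factor = 0.0748 / 0.0756 ≈ 0.989

0.989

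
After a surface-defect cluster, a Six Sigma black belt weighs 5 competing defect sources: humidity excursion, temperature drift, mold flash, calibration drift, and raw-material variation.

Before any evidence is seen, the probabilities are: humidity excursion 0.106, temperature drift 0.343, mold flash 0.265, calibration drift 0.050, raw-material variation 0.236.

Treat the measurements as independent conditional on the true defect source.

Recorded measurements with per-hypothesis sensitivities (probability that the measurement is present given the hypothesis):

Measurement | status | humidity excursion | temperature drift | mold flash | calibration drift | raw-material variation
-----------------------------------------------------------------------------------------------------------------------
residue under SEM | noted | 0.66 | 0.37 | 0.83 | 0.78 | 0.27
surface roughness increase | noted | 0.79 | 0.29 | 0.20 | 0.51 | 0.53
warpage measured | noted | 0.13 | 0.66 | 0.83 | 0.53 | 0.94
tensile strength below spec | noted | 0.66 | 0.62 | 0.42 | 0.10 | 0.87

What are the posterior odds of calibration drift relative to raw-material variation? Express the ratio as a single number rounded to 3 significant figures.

Posterior odds equal prior odds times the likelihood ratio; only the two competing hypotheses matter.
  calibration drift: 0.050 × 0.78 × 0.51 × 0.53 × 0.10 = 0.0010542
  raw-material variation: 0.236 × 0.27 × 0.53 × 0.94 × 0.87 = 0.027618
Odds(calibration drift : raw-material variation) = 0.0010542 / 0.027618 ≈ 0.0382.

0.0382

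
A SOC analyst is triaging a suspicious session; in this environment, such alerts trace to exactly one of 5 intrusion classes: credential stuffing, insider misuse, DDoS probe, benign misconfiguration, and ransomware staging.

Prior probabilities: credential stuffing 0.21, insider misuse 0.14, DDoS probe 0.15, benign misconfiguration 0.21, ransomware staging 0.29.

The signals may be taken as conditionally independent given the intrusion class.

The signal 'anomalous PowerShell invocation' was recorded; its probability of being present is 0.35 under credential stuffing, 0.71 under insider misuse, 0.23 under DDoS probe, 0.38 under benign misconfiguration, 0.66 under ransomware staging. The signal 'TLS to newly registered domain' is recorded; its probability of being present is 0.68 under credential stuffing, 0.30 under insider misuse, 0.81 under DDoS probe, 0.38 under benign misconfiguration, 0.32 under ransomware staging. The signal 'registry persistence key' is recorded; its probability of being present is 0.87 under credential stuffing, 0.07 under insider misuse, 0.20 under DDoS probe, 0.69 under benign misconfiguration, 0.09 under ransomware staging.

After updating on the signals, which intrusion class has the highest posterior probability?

credential stuffing

Multiply each prior by the joint likelihood of the signal pattern:
  credential stuffing: 0.21 × 0.35 × 0.68 × 0.87 = 0.043483
  insider misuse: 0.14 × 0.71 × 0.30 × 0.07 = 0.0020874
  DDoS probe: 0.15 × 0.23 × 0.81 × 0.20 = 0.005589
  benign misconfiguration: 0.21 × 0.38 × 0.38 × 0.69 = 0.020924
  ransomware staging: 0.29 × 0.66 × 0.32 × 0.09 = 0.0055123
Normalizing constant Z = 0.043483 + 0.0020874 + 0.005589 + 0.020924 + 0.0055123 = 0.077595.
P(credential stuffing | evidence) ≈ 0.043483 / 0.077595 ≈ 0.560
P(insider misuse | evidence) ≈ 0.0020874 / 0.077595 ≈ 0.027
P(DDoS probe | evidence) ≈ 0.005589 / 0.077595 ≈ 0.072
P(benign misconfiguration | evidence) ≈ 0.020924 / 0.077595 ≈ 0.270
P(ransomware staging | evidence) ≈ 0.0055123 / 0.077595 ≈ 0.071
The largest is 0.560, so credential stuffing is most probable.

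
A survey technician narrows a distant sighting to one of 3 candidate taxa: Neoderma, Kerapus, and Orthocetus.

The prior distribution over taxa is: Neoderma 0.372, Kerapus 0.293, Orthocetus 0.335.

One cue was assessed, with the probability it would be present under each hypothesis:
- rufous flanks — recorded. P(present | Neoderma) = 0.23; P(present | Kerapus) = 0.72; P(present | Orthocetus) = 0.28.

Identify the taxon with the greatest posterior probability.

By Bayes' rule, the unnormalized weight for each hypothesis is prior × likelihood:
  Neoderma: 0.372 × 0.23 = 0.08556
  Kerapus: 0.293 × 0.72 = 0.21096
  Orthocetus: 0.335 × 0.28 = 0.0938
The unnormalized weights sum to 0.39032.
P(Neoderma | evidence) ≈ 0.08556 / 0.39032 ≈ 0.219
P(Kerapus | evidence) ≈ 0.21096 / 0.39032 ≈ 0.540
P(Orthocetus | evidence) ≈ 0.0938 / 0.39032 ≈ 0.240
The largest is 0.540, so Kerapus is most probable.

Kerapus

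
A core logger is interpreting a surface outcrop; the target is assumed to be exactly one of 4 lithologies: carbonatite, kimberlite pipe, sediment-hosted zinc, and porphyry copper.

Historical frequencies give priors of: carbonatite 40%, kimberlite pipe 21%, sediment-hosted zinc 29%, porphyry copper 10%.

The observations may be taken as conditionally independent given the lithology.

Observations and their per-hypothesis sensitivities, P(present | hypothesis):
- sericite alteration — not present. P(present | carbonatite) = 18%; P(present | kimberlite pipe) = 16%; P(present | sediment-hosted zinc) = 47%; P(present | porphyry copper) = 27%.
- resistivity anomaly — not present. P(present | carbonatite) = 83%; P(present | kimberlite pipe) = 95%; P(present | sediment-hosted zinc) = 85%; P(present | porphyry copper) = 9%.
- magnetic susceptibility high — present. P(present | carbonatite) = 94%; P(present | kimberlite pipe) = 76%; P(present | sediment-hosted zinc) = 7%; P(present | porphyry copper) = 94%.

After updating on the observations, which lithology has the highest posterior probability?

porphyry copper

By Bayes' rule with conditional independence, the unnormalized weight for each hypothesis is prior × ∏ likelihoods (using 1 − P(present | H) for each absent observation):
  carbonatite: 0.40 × (1 − 0.18) × (1 − 0.83) × 0.94 = 0.052414
  kimberlite pipe: 0.21 × (1 − 0.16) × (1 − 0.95) × 0.76 = 0.0067032
  sediment-hosted zinc: 0.29 × (1 − 0.47) × (1 − 0.85) × 0.07 = 0.0016139
  porphyry copper: 0.10 × (1 − 0.27) × (1 − 0.09) × 0.94 = 0.062444
Marginal likelihood of the evidence = 0.12318.
P(carbonatite | evidence) ≈ 0.052414 / 0.12318 ≈ 0.426
P(kimberlite pipe | evidence) ≈ 0.0067032 / 0.12318 ≈ 0.054
P(sediment-hosted zinc | evidence) ≈ 0.0016139 / 0.12318 ≈ 0.013
P(porphyry copper | evidence) ≈ 0.062444 / 0.12318 ≈ 0.507
The largest is 0.507, so porphyry copper is most probable.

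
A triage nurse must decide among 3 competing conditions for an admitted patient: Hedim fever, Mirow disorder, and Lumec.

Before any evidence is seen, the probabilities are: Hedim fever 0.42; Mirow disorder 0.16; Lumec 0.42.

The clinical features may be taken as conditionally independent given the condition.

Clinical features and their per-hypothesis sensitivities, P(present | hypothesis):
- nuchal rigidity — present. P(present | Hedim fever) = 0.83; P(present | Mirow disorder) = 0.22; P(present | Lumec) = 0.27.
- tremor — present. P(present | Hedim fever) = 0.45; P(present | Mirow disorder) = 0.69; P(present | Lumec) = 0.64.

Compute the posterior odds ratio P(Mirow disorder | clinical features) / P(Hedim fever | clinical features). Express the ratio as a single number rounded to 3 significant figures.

0.155

Posterior odds equal prior odds times the likelihood ratio; only the two competing hypotheses matter.
  Mirow disorder: 0.16 × 0.22 × 0.69 = 0.024288
  Hedim fever: 0.42 × 0.83 × 0.45 = 0.15687
Odds(Mirow disorder : Hedim fever) = 0.024288 / 0.15687 ≈ 0.155.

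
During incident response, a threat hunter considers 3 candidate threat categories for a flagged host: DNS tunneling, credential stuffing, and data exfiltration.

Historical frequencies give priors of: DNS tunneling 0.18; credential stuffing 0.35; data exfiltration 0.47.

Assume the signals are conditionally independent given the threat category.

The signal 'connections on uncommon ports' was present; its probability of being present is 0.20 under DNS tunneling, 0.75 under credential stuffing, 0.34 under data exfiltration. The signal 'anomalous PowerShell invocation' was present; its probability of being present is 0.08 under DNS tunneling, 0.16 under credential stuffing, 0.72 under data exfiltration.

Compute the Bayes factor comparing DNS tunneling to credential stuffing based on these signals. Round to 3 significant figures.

0.133

Joint likelihood of the signal pattern under each hypothesis:
  DNS tunneling: 0.20 × 0.08 = 0.016
  credential stuffing: 0.75 × 0.16 = 0.12
Bayes factor = 0.016 / 0.12 ≈ 0.133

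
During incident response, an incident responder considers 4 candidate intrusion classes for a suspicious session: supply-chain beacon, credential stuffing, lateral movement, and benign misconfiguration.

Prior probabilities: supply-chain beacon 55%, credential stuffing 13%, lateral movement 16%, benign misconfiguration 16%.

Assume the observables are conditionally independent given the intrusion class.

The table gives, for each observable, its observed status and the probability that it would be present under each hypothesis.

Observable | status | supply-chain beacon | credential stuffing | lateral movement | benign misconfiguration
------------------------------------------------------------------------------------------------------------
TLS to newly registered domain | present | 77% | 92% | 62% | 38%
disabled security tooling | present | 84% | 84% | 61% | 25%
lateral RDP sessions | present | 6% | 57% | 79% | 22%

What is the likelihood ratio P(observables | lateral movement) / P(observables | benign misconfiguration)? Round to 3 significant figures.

14.3

The Bayes factor is the ratio of the joint likelihoods of the observable pattern under the two hypotheses.
  lateral movement: 0.62 × 0.61 × 0.79 = 0.29878
  benign misconfiguration: 0.38 × 0.25 × 0.22 = 0.0209
Bayes factor = 0.29878 / 0.0209 ≈ 14.3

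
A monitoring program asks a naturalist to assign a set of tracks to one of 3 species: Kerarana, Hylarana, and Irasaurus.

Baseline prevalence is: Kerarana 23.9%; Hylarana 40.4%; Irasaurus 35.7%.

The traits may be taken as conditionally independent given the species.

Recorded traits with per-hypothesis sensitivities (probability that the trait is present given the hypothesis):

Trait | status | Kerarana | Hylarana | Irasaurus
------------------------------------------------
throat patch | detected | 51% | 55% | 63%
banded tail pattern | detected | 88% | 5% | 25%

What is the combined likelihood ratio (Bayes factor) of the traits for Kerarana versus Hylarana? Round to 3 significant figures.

16.3

The Bayes factor is the ratio of the joint likelihoods of the trait pattern under the two hypotheses.
  Kerarana: 0.51 × 0.88 = 0.4488
  Hylarana: 0.55 × 0.05 = 0.0275
Bayes factor = 0.4488 / 0.0275 ≈ 16.3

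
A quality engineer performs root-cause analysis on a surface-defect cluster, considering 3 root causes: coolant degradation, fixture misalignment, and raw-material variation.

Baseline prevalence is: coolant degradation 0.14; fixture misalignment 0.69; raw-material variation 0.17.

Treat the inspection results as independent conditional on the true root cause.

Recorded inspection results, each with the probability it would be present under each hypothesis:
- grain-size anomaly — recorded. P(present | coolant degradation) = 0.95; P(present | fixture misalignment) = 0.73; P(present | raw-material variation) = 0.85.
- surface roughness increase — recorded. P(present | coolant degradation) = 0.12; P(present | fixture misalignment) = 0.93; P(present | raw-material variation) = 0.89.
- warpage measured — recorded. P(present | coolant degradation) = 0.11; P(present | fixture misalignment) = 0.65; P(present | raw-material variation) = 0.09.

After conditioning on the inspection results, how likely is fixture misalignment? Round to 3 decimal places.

By Bayes' rule with conditional independence, the unnormalized weight for each hypothesis is prior × ∏ likelihoods:
  coolant degradation: 0.14 × 0.95 × 0.12 × 0.11 = 0.0017556
  fixture misalignment: 0.69 × 0.73 × 0.93 × 0.65 = 0.30449
  raw-material variation: 0.17 × 0.85 × 0.89 × 0.09 = 0.011574
Marginal likelihood of the evidence = 0.31782.
P(fixture misalignment | evidence) = 0.30449 / 0.31782 ≈ 0.958.

0.958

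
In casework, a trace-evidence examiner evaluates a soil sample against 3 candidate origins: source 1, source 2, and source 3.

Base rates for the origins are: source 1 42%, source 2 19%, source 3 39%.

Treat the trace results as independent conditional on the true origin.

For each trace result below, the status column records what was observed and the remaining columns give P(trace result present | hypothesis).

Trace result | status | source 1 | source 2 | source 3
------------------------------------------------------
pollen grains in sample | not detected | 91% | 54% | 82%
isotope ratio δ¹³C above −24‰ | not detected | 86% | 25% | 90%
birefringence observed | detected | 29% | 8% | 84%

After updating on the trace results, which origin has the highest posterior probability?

For each hypothesis, the unnormalized posterior weight is prior × product of the trace result likelihoods (using 1 − P(present | H) for each absent trace result):
  source 1: 0.42 × (1 − 0.91) × (1 − 0.86) × 0.29 = 0.0015347
  source 2: 0.19 × (1 − 0.54) × (1 − 0.25) × 0.08 = 0.005244
  source 3: 0.39 × (1 − 0.82) × (1 − 0.90) × 0.84 = 0.0058968
The unnormalized weights sum to 0.012675.
P(source 1 | evidence) ≈ 0.0015347 / 0.012675 ≈ 0.121
P(source 2 | evidence) ≈ 0.005244 / 0.012675 ≈ 0.414
P(source 3 | evidence) ≈ 0.0058968 / 0.012675 ≈ 0.465
The largest is 0.465, so source 3 is most probable.

source 3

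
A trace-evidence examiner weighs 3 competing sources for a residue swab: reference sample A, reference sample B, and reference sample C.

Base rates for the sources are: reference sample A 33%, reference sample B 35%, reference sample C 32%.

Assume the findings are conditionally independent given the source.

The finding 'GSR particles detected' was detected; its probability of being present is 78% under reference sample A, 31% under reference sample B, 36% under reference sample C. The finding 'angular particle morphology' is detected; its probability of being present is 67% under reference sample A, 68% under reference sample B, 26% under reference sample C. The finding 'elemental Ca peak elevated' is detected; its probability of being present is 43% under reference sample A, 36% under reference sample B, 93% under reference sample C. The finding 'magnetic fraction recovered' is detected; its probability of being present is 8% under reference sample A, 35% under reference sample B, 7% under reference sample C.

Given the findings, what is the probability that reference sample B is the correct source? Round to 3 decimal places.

0.541

For each hypothesis, the unnormalized posterior weight is prior × product of the finding likelihoods:
  reference sample A: 0.33 × 0.78 × 0.67 × 0.43 × 0.08 = 0.0059326
  reference sample B: 0.35 × 0.31 × 0.68 × 0.36 × 0.35 = 0.0092963
  reference sample C: 0.32 × 0.36 × 0.26 × 0.93 × 0.07 = 0.0019499
Normalizing constant Z = 0.0059326 + 0.0092963 + 0.0019499 = 0.017179.
P(reference sample B | evidence) = 0.0092963 / 0.017179 ≈ 0.541.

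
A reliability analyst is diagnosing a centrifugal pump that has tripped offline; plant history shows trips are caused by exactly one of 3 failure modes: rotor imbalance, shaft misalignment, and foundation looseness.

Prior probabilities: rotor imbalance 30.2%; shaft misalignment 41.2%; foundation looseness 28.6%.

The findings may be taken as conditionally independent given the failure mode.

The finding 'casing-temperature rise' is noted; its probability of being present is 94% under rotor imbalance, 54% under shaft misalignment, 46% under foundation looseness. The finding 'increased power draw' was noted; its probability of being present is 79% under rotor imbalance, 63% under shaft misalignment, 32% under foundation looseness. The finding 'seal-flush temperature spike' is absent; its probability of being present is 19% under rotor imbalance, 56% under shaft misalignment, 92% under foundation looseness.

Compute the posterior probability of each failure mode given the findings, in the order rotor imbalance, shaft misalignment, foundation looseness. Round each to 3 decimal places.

Multiply each prior by the joint likelihood of the evidence pattern (using 1 − P(present | H) for each absent finding):
  rotor imbalance: 0.302 × 0.94 × 0.79 × (1 − 0.19) = 0.18165
  shaft misalignment: 0.412 × 0.54 × 0.63 × (1 − 0.56) = 0.061671
  foundation looseness: 0.286 × 0.46 × 0.32 × (1 − 0.92) = 0.0033679
Normalizing constant Z = 0.18165 + 0.061671 + 0.0033679 = 0.24669.
P(rotor imbalance | evidence) = 0.18165 / 0.24669 ≈ 0.736
P(shaft misalignment | evidence) = 0.061671 / 0.24669 ≈ 0.250
P(foundation looseness | evidence) = 0.0033679 / 0.24669 ≈ 0.014

0.736, 0.250, 0.014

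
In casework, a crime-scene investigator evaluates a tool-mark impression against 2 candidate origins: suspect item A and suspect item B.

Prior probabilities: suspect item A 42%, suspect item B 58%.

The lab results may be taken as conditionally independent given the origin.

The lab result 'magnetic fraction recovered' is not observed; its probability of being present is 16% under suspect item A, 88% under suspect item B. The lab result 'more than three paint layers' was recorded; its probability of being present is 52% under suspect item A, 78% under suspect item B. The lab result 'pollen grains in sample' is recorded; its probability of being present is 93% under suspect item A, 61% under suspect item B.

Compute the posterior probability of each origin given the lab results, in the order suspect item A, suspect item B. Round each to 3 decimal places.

0.837, 0.163

For each hypothesis, the unnormalized posterior weight is prior × product of the lab result likelihoods (using 1 − P(present | H) for each absent lab result):
  suspect item A: 0.42 × (1 − 0.16) × 0.52 × 0.93 = 0.17061
  suspect item B: 0.58 × (1 − 0.88) × 0.78 × 0.61 = 0.033116
The unnormalized weights sum to 0.20373.
P(suspect item A | evidence) = 0.17061 / 0.20373 ≈ 0.837
P(suspect item B | evidence) = 0.033116 / 0.20373 ≈ 0.163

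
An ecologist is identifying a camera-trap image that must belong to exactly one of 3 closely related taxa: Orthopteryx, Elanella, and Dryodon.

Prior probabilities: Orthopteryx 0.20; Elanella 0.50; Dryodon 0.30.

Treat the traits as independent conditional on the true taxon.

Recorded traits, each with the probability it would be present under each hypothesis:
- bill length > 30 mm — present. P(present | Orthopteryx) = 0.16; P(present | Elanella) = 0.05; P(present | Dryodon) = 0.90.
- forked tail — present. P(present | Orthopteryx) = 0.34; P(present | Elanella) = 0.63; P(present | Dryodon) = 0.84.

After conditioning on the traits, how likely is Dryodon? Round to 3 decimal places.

Multiply each prior by the joint likelihood of the trait pattern:
  Orthopteryx: 0.20 × 0.16 × 0.34 = 0.01088
  Elanella: 0.50 × 0.05 × 0.63 = 0.01575
  Dryodon: 0.30 × 0.90 × 0.84 = 0.2268
Normalizing constant Z = 0.01088 + 0.01575 + 0.2268 = 0.25343.
P(Dryodon | evidence) = 0.2268 / 0.25343 ≈ 0.895.

0.895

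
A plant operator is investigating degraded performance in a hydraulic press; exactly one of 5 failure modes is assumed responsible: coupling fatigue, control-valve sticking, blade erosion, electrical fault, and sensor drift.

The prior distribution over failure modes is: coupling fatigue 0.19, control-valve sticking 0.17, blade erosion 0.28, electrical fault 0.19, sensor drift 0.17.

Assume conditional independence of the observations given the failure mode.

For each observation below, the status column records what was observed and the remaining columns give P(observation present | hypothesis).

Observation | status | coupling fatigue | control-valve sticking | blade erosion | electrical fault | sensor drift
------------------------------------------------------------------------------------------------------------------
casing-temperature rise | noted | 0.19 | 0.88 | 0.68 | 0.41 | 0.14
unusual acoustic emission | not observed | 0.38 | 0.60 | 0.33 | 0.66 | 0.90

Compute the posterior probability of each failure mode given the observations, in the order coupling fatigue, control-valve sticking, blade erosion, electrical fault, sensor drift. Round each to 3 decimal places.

0.094, 0.251, 0.535, 0.111, 0.010

Multiply each prior by the joint likelihood of the evidence pattern (using 1 − P(present | H) for each absent observation):
  coupling fatigue: 0.19 × 0.19 × (1 − 0.38) = 0.022382
  control-valve sticking: 0.17 × 0.88 × (1 − 0.60) = 0.05984
  blade erosion: 0.28 × 0.68 × (1 − 0.33) = 0.12757
  electrical fault: 0.19 × 0.41 × (1 − 0.66) = 0.026486
  sensor drift: 0.17 × 0.14 × (1 − 0.90) = 0.00238
Marginal likelihood of the evidence = 0.23866.
P(coupling fatigue | evidence) = 0.022382 / 0.23866 ≈ 0.094
P(control-valve sticking | evidence) = 0.05984 / 0.23866 ≈ 0.251
P(blade erosion | evidence) = 0.12757 / 0.23866 ≈ 0.535
P(electrical fault | evidence) = 0.026486 / 0.23866 ≈ 0.111
P(sensor drift | evidence) = 0.00238 / 0.23866 ≈ 0.010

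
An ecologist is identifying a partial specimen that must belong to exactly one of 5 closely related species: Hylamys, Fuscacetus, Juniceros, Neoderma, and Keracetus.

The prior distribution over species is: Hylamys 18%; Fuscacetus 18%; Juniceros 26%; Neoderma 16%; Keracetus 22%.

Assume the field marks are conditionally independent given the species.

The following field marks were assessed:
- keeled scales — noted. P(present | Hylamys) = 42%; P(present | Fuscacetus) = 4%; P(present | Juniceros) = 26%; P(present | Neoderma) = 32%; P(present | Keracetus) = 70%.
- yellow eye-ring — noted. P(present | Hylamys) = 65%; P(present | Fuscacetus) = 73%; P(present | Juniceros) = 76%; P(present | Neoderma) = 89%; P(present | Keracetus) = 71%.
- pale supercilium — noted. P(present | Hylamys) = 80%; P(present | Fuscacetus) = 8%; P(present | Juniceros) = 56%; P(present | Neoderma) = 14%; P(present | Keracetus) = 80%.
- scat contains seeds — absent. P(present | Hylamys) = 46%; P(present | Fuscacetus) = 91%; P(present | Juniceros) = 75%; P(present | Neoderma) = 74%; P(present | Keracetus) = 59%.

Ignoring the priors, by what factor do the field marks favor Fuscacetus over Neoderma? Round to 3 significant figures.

Joint likelihood of the field mark pattern under each hypothesis (using 1 − P(present | H) for each absent field mark):
  Fuscacetus: 0.04 × 0.73 × 0.08 × (1 − 0.91) = 0.00021024
  Neoderma: 0.32 × 0.89 × 0.14 × (1 − 0.74) = 0.010367
Bayes factor = 0.00021024 / 0.010367 ≈ 0.0203

0.0203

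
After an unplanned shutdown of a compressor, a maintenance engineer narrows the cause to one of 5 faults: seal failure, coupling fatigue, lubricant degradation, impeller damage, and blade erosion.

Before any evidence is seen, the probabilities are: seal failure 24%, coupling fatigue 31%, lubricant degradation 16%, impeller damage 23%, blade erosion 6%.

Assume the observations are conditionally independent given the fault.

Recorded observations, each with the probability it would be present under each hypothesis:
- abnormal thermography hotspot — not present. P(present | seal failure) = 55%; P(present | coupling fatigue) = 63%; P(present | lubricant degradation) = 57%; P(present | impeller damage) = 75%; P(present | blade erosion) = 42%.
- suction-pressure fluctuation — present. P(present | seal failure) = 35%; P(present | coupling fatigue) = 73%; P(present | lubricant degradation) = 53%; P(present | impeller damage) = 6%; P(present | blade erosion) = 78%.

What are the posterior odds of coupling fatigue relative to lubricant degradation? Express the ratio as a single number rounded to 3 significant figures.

2.30

The normalizing constant cancels in an odds ratio, so compute prior × likelihood for the two hypotheses only (using 1 − P(present | H) for each absent observation):
  coupling fatigue: 0.31 × (1 − 0.63) × 0.73 = 0.083731
  lubricant degradation: 0.16 × (1 − 0.57) × 0.53 = 0.036464
Odds(coupling fatigue : lubricant degradation) = 0.083731 / 0.036464 ≈ 2.30.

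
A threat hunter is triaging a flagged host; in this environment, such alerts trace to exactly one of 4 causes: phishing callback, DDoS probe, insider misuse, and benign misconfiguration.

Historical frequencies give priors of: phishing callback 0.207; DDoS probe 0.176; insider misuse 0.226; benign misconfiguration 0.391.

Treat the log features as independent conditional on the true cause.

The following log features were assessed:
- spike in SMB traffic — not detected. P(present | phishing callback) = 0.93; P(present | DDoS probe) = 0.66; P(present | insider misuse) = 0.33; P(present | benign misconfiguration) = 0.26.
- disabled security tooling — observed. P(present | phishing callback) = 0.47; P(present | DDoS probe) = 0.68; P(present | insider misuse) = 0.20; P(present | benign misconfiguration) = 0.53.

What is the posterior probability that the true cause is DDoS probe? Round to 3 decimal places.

For each hypothesis, the unnormalized posterior weight is prior × product of the log feature likelihoods (using 1 − P(present | H) for each absent log feature):
  phishing callback: 0.207 × (1 − 0.93) × 0.47 = 0.0068103
  DDoS probe: 0.176 × (1 − 0.66) × 0.68 = 0.040691
  insider misuse: 0.226 × (1 − 0.33) × 0.20 = 0.030284
  benign misconfiguration: 0.391 × (1 − 0.26) × 0.53 = 0.15335
Normalizing constant Z = 0.0068103 + 0.040691 + 0.030284 + 0.15335 = 0.23114.
P(DDoS probe | evidence) = 0.040691 / 0.23114 ≈ 0.176.

0.176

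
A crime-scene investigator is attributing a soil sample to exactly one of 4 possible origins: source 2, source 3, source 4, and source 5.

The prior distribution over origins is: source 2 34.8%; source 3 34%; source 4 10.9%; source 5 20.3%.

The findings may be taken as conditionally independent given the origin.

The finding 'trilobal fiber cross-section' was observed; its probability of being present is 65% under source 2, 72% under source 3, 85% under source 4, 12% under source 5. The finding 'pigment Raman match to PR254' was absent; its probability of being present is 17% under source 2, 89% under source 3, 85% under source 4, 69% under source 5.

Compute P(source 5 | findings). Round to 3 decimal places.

0.032

By Bayes' rule with conditional independence, the unnormalized weight for each hypothesis is prior × ∏ likelihoods (using 1 − P(present | H) for each absent finding):
  source 2: 0.348 × 0.65 × (1 − 0.17) = 0.18775
  source 3: 0.340 × 0.72 × (1 − 0.89) = 0.026928
  source 4: 0.109 × 0.85 × (1 − 0.85) = 0.013898
  source 5: 0.203 × 0.12 × (1 − 0.69) = 0.0075516
The unnormalized weights sum to 0.23612.
P(source 5 | evidence) = 0.0075516 / 0.23612 ≈ 0.032.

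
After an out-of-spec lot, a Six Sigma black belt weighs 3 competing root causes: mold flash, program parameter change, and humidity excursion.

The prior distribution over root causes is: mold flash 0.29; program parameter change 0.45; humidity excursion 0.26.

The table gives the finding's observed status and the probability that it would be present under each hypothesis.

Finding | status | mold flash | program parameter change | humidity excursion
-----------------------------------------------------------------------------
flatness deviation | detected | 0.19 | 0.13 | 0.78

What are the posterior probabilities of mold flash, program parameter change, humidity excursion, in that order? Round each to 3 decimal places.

For each hypothesis, the unnormalized posterior weight is prior × likelihood:
  mold flash: 0.29 × 0.19 = 0.0551
  program parameter change: 0.45 × 0.13 = 0.0585
  humidity excursion: 0.26 × 0.78 = 0.2028
Normalizing constant Z = 0.0551 + 0.0585 + 0.2028 = 0.3164.
P(mold flash | evidence) = 0.0551 / 0.3164 ≈ 0.174
P(program parameter change | evidence) = 0.0585 / 0.3164 ≈ 0.185
P(humidity excursion | evidence) = 0.2028 / 0.3164 ≈ 0.641

0.174, 0.185, 0.641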